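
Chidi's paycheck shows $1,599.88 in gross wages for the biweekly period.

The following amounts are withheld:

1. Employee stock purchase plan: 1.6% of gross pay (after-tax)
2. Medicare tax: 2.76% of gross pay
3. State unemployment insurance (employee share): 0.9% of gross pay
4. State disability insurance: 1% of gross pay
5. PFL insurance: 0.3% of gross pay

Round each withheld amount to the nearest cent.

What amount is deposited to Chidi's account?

State disability insurance: $1,599.88 × 0.01 = $16.00
State unemployment insurance (employee share): $1,599.88 × 0.009 = $14.40
Medicare tax: $1,599.88 × 0.0276 = $44.16
PFL insurance: $1,599.88 × 0.003 = $4.80
Employee stock purchase plan: $1,599.88 × 0.016 = $25.60
Total deductions = $16.00 + $14.40 + $44.16 + $4.80 + $25.60 = $104.96
Net pay = $1,599.88 − $104.96 = $1,494.92

$1,494.92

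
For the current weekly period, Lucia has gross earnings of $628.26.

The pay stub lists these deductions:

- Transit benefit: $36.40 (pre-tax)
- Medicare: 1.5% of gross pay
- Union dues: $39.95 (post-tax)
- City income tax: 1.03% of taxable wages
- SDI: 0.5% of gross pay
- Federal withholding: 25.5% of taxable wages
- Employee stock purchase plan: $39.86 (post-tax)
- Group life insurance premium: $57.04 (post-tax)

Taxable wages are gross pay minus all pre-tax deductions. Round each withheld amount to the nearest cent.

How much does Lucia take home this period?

$285.43

Transit benefit: $36.40
Taxable wages = $628.26 − $36.40 = $591.86
City income tax: $591.86 × 0.0103 = $6.10
Federal withholding: $591.86 × 0.255 = $150.92
Medicare: $628.26 × 0.015 = $9.42
SDI: $628.26 × 0.005 = $3.14
Union dues: $39.95
Group life insurance premium: $57.04
Employee stock purchase plan: $39.86
Total deductions = $36.40 + $6.10 + $150.92 + $9.42 + $3.14 + $39.95 + $57.04 + $39.86 = $342.83
Net pay = $628.26 − $342.83 = $285.43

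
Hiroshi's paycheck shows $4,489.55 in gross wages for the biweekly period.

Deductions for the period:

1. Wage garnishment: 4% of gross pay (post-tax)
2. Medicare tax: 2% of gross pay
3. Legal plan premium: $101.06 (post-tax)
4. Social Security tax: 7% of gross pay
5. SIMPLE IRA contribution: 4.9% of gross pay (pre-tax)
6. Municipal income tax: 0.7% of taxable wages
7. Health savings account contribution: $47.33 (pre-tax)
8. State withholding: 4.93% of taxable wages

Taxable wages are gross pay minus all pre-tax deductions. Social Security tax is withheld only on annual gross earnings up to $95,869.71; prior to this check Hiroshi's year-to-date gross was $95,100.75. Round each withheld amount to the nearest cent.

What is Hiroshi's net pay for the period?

Health savings account contribution: $47.33
SIMPLE IRA contribution: $4,489.55 × 0.049 = $219.99
Pre-tax total = $47.33 + $219.99 = $267.32
Taxable wages = $4,489.55 − $267.32 = $4,222.23
Municipal income tax: $4,222.23 × 0.007 = $29.56
State withholding: $4,222.23 × 0.0493 = $208.16
Medicare tax: $4,489.55 × 0.02 = $89.79
Social Security tax: only $95,869.71 − $95,100.75 = $768.96 of this check is subject → $768.96 × 0.07 = $53.83
Wage garnishment: $4,489.55 × 0.04 = $179.58
Legal plan premium: $101.06
Total deductions = $47.33 + $219.99 + $29.56 + $208.16 + $89.79 + $53.83 + $179.58 + $101.06 = $929.30
Net pay = $4,489.55 − $929.30 = $3,560.25

$3,560.25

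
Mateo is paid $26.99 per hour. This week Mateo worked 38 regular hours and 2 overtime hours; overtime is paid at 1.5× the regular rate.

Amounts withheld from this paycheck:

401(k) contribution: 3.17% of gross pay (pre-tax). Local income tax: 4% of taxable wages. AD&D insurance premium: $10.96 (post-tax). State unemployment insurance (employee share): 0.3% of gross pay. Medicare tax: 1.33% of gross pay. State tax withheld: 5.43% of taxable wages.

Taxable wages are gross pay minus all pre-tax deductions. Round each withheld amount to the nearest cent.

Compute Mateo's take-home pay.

Regular pay: 38 × $26.99 = $1025.62
Overtime pay: 2 × $26.99 × 1.5 = $80.97
Gross pay = $1025.62 + $80.97 = $1106.59
401(k) contribution: $1106.59 × 0.0317 = $35.08
Taxable wages = $1106.59 − $35.08 = $1071.51
Local income tax: $1071.51 × 0.04 = $42.86
State tax withheld: $1071.51 × 0.0543 = $58.18
Medicare tax: $1106.59 × 0.0133 = $14.72
State unemployment insurance (employee share): $1106.59 × 0.003 = $3.32
AD&D insurance premium: $10.96
Total deductions = $35.08 + $42.86 + $58.18 + $14.72 + $3.32 + $10.96 = $165.12
Net pay = $1106.59 − $165.12 = $941.47

$941.47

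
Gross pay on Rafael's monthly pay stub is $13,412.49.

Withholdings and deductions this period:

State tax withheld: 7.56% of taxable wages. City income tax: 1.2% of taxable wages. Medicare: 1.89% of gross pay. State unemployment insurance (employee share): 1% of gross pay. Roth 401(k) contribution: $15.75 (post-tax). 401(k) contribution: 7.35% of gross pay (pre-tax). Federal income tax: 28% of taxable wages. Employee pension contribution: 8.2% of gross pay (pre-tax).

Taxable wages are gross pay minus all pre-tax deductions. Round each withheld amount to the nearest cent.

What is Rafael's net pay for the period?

$6,759.73

Employee pension contribution: $13,412.49 × 0.082 = $1,099.82
401(k) contribution: $13,412.49 × 0.0735 = $985.82
Pre-tax total = $1,099.82 + $985.82 = $2,085.64
Taxable wages = $13,412.49 − $2,085.64 = $11,326.85
State tax withheld: $11,326.85 × 0.0756 = $856.31
City income tax: $11,326.85 × 0.012 = $135.92
Federal income tax: $11,326.85 × 0.28 = $3,171.52
State unemployment insurance (employee share): $13,412.49 × 0.01 = $134.12
Medicare: $13,412.49 × 0.0189 = $253.50
Roth 401(k) contribution: $15.75
Total deductions = $1,099.82 + $985.82 + $856.31 + $135.92 + $3,171.52 + $134.12 + $253.50 + $15.75 = $6,652.76
Net pay = $13,412.49 − $6,652.76 = $6,759.73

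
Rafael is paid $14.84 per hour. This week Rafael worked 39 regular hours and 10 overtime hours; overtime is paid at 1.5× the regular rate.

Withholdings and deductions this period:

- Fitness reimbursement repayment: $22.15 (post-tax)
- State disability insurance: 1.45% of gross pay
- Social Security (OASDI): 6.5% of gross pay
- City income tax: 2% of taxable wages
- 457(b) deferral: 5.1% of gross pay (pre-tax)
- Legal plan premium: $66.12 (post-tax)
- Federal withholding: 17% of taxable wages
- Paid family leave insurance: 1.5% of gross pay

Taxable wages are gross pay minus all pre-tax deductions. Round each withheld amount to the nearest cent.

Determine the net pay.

$452.00

Regular pay: 39 × $14.84 = $578.76
Overtime pay: 10 × $14.84 × 1.5 = $222.60
Gross pay = $578.76 + $222.60 = $801.36
457(b) deferral: $801.36 × 0.051 = $40.87
Taxable wages = $801.36 − $40.87 = $760.49
City income tax: $760.49 × 0.02 = $15.21
Federal withholding: $760.49 × 0.17 = $129.28
Social Security (OASDI): $801.36 × 0.065 = $52.09
State disability insurance: $801.36 × 0.0145 = $11.62
Paid family leave insurance: $801.36 × 0.015 = $12.02
Fitness reimbursement repayment: $22.15
Legal plan premium: $66.12
Total deductions = $40.87 + $15.21 + $129.28 + $52.09 + $11.62 + $12.02 + $22.15 + $66.12 = $349.36
Net pay = $801.36 − $349.36 = $452.00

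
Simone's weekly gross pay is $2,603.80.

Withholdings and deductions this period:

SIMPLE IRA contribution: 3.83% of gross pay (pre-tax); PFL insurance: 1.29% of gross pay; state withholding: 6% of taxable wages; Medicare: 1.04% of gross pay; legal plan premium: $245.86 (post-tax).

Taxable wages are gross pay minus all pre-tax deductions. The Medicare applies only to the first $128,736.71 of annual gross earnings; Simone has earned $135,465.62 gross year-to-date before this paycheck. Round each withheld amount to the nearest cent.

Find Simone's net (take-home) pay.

SIMPLE IRA contribution: $2,603.80 × 0.0383 = $99.73
Taxable wages = $2,603.80 − $99.73 = $2,504.07
State withholding: $2,504.07 × 0.06 = $150.24
Medicare: annual cap $128,736.71 already reached (YTD $135,465.62), so $0.00
PFL insurance: $2,603.80 × 0.0129 = $33.59
Legal plan premium: $245.86
Total deductions = $99.73 + $150.24 + $0.00 + $33.59 + $245.86 = $529.42
Net pay = $2,603.80 − $529.42 = $2,074.38

$2,074.38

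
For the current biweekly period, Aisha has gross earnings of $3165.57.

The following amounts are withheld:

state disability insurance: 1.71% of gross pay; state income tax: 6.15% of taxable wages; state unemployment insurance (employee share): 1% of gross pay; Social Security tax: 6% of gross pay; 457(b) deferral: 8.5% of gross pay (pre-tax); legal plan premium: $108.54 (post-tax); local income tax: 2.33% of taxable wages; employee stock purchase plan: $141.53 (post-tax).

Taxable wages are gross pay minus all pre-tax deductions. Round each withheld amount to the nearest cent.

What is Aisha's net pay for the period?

$2125.09

457(b) deferral: $3165.57 × 0.085 = $269.07
Taxable wages = $3165.57 − $269.07 = $2896.50
State income tax: $2896.50 × 0.0615 = $178.13
Local income tax: $2896.50 × 0.0233 = $67.49
State disability insurance: $3165.57 × 0.0171 = $54.13
State unemployment insurance (employee share): $3165.57 × 0.01 = $31.66
Social Security tax: $3165.57 × 0.06 = $189.93
Legal plan premium: $108.54
Employee stock purchase plan: $141.53
Total deductions = $269.07 + $178.13 + $67.49 + $54.13 + $31.66 + $189.93 + $108.54 + $141.53 = $1040.48
Net pay = $3165.57 − $1040.48 = $2125.09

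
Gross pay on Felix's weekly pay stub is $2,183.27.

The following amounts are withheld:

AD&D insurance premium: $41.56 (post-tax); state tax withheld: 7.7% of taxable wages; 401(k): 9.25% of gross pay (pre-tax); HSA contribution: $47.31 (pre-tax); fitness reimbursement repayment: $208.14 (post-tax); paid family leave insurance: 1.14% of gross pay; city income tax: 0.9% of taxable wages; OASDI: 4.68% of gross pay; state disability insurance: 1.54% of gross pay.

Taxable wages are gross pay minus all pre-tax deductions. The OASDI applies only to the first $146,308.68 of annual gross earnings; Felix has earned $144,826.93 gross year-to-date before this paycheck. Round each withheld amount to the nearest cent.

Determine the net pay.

401(k): $2,183.27 × 0.0925 = $201.95
HSA contribution: $47.31
Pre-tax total = $201.95 + $47.31 = $249.26
Taxable wages = $2,183.27 − $249.26 = $1,934.01
City income tax: $1,934.01 × 0.009 = $17.41
State tax withheld: $1,934.01 × 0.077 = $148.92
State disability insurance: $2,183.27 × 0.0154 = $33.62
Paid family leave insurance: $2,183.27 × 0.0114 = $24.89
OASDI: only $146,308.68 − $144,826.93 = $1,481.75 of this check is subject → $1,481.75 × 0.0468 = $69.35
Fitness reimbursement repayment: $208.14
AD&D insurance premium: $41.56
Total deductions = $201.95 + $47.31 + $17.41 + $148.92 + $33.62 + $24.89 + $69.35 + $208.14 + $41.56 = $793.15
Net pay = $2,183.27 − $793.15 = $1,390.12

$1,390.12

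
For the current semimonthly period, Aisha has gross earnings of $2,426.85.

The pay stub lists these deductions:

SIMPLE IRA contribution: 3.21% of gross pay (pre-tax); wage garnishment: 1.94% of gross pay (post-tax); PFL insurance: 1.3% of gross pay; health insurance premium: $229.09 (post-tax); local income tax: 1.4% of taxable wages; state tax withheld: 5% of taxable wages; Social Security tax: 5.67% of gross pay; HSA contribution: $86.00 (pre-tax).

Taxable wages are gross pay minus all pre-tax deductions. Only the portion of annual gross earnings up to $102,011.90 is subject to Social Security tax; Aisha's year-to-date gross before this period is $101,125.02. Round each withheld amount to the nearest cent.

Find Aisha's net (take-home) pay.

$1,760.11

SIMPLE IRA contribution: $2,426.85 × 0.0321 = $77.90
HSA contribution: $86.00
Pre-tax total = $77.90 + $86.00 = $163.90
Taxable wages = $2,426.85 − $163.90 = $2,262.95
State tax withheld: $2,262.95 × 0.05 = $113.15
Local income tax: $2,262.95 × 0.014 = $31.68
PFL insurance: $2,426.85 × 0.013 = $31.55
Social Security tax: only $102,011.90 − $101,125.02 = $886.88 of this check is subject → $886.88 × 0.0567 = $50.29
Wage garnishment: $2,426.85 × 0.0194 = $47.08
Health insurance premium: $229.09
Total deductions = $77.90 + $86.00 + $113.15 + $31.68 + $31.55 + $50.29 + $47.08 + $229.09 = $666.74
Net pay = $2,426.85 − $666.74 = $1,760.11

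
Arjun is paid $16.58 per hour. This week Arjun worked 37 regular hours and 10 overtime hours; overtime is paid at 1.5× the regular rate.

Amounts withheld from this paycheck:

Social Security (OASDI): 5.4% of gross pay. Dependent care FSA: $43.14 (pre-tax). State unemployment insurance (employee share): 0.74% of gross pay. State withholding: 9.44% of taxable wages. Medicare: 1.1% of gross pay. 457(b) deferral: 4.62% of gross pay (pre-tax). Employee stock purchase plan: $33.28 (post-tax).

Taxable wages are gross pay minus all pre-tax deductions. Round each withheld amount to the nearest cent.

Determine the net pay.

$609.93

Regular pay: 37 × $16.58 = $613.46
Overtime pay: 10 × $16.58 × 1.5 = $248.70
Gross pay = $613.46 + $248.70 = $862.16
457(b) deferral: $862.16 × 0.0462 = $39.83
Dependent care FSA: $43.14
Pre-tax total = $39.83 + $43.14 = $82.97
Taxable wages = $862.16 − $82.97 = $779.19
State withholding: $779.19 × 0.0944 = $73.56
Medicare: $862.16 × 0.011 = $9.48
State unemployment insurance (employee share): $862.16 × 0.0074 = $6.38
Social Security (OASDI): $862.16 × 0.054 = $46.56
Employee stock purchase plan: $33.28
Total deductions = $39.83 + $43.14 + $73.56 + $9.48 + $6.38 + $46.56 + $33.28 = $252.23
Net pay = $862.16 − $252.23 = $609.93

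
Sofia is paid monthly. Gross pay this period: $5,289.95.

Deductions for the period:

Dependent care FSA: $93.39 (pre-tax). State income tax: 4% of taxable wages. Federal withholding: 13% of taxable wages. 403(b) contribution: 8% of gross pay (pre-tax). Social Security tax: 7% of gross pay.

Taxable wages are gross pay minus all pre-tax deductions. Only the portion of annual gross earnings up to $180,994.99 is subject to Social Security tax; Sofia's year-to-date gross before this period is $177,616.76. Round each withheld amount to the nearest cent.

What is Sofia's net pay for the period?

Dependent care FSA: $93.39
403(b) contribution: $5,289.95 × 0.08 = $423.20
Pre-tax total = $93.39 + $423.20 = $516.59
Taxable wages = $5,289.95 − $516.59 = $4,773.36
Federal withholding: $4,773.36 × 0.13 = $620.54
State income tax: $4,773.36 × 0.04 = $190.93
Social Security tax: only $180,994.99 − $177,616.76 = $3,378.23 of this check is subject → $3,378.23 × 0.07 = $236.48
Total deductions = $93.39 + $423.20 + $620.54 + $190.93 + $236.48 = $1,564.54
Net pay = $5,289.95 − $1,564.54 = $3,725.41

$3,725.41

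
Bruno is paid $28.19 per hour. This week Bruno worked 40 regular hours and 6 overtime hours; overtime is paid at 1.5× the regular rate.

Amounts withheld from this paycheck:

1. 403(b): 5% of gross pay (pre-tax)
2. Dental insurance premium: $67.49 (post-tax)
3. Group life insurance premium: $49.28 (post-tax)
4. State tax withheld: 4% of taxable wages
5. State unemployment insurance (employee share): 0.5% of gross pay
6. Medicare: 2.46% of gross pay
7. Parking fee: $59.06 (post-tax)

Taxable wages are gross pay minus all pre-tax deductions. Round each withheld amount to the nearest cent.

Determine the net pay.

Regular pay: 40 × $28.19 = $1127.60
Overtime pay: 6 × $28.19 × 1.5 = $253.71
Gross pay = $1127.60 + $253.71 = $1381.31
403(b): $1381.31 × 0.05 = $69.07
Taxable wages = $1381.31 − $69.07 = $1312.24
State tax withheld: $1312.24 × 0.04 = $52.49
Medicare: $1381.31 × 0.0246 = $33.98
State unemployment insurance (employee share): $1381.31 × 0.005 = $6.91
Dental insurance premium: $67.49
Parking fee: $59.06
Group life insurance premium: $49.28
Total deductions = $69.07 + $52.49 + $33.98 + $6.91 + $67.49 + $59.06 + $49.28 = $338.28
Net pay = $1381.31 − $338.28 = $1043.03

$1043.03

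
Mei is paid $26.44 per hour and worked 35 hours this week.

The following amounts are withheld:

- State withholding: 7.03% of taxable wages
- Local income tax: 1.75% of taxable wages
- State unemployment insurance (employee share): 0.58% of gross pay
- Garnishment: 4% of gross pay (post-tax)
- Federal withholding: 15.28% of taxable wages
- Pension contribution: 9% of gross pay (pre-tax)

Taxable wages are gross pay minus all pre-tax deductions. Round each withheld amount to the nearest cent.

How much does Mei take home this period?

$597.11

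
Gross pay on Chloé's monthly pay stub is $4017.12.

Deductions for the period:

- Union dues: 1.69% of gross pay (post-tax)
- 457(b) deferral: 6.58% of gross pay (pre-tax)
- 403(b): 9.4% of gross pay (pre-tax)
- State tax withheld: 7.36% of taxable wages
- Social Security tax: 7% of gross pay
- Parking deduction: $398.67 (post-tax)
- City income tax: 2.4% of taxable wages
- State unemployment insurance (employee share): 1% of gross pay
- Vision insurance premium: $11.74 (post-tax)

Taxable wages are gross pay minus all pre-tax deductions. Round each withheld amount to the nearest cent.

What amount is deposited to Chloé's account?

457(b) deferral: $4017.12 × 0.0658 = $264.33
403(b): $4017.12 × 0.094 = $377.61
Pre-tax total = $264.33 + $377.61 = $641.94
Taxable wages = $4017.12 − $641.94 = $3375.18
City income tax: $3375.18 × 0.024 = $81.00
State tax withheld: $3375.18 × 0.0736 = $248.41
Social Security tax: $4017.12 × 0.07 = $281.20
State unemployment insurance (employee share): $4017.12 × 0.01 = $40.17
Parking deduction: $398.67
Vision insurance premium: $11.74
Union dues: $4017.12 × 0.0169 = $67.89
Total deductions = $264.33 + $377.61 + $81.00 + $248.41 + $281.20 + $40.17 + $398.67 + $11.74 + $67.89 = $1771.02
Net pay = $4017.12 − $1771.02 = $2246.10

$2246.10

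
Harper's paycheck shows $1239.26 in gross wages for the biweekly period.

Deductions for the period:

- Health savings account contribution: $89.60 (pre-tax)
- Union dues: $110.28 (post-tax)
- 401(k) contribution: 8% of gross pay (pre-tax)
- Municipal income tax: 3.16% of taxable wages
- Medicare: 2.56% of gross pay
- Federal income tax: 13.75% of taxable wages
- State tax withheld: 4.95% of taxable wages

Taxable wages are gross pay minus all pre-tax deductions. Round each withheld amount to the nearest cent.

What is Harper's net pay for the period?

$678.86

401(k) contribution: $1239.26 × 0.08 = $99.14
Health savings account contribution: $89.60
Pre-tax total = $99.14 + $89.60 = $188.74
Taxable wages = $1239.26 − $188.74 = $1050.52
Federal income tax: $1050.52 × 0.1375 = $144.45
Municipal income tax: $1050.52 × 0.0316 = $33.20
State tax withheld: $1050.52 × 0.0495 = $52.00
Medicare: $1239.26 × 0.0256 = $31.73
Union dues: $110.28
Total deductions = $99.14 + $89.60 + $144.45 + $33.20 + $52.00 + $31.73 + $110.28 = $560.40
Net pay = $1239.26 − $560.40 = $678.86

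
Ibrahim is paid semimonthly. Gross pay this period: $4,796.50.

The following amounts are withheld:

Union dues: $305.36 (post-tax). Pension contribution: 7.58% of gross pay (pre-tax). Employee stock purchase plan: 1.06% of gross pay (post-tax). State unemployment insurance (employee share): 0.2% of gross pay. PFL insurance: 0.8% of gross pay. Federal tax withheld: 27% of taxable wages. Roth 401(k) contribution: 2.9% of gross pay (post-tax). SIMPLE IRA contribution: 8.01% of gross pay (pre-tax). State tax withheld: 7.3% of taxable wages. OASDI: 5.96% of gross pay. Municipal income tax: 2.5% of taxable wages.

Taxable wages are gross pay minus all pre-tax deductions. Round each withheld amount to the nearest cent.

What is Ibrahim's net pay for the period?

$1,729.66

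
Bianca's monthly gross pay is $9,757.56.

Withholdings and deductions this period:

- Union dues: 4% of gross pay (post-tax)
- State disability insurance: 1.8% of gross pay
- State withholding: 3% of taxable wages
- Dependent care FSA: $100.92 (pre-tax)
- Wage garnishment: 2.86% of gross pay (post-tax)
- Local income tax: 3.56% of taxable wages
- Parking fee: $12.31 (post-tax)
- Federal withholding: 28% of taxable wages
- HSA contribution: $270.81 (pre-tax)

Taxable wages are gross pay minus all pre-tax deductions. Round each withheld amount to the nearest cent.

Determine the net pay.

Dependent care FSA: $100.92
HSA contribution: $270.81
Pre-tax total = $100.92 + $270.81 = $371.73
Taxable wages = $9,757.56 − $371.73 = $9,385.83
Federal withholding: $9,385.83 × 0.28 = $2,628.03
Local income tax: $9,385.83 × 0.0356 = $334.14
State withholding: $9,385.83 × 0.03 = $281.57
State disability insurance: $9,757.56 × 0.018 = $175.64
Parking fee: $12.31
Wage garnishment: $9,757.56 × 0.0286 = $279.07
Union dues: $9,757.56 × 0.04 = $390.30
Total deductions = $100.92 + $270.81 + $2,628.03 + $334.14 + $281.57 + $175.64 + $12.31 + $279.07 + $390.30 = $4,472.79
Net pay = $9,757.56 − $4,472.79 = $5,284.77

$5,284.77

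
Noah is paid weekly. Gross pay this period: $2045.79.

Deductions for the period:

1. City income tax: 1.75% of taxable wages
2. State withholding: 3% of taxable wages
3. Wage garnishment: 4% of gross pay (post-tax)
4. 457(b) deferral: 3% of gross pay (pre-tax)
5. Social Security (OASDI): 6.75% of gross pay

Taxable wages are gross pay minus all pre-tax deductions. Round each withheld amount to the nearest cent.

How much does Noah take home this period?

457(b) deferral: $2045.79 × 0.03 = $61.37
Taxable wages = $2045.79 − $61.37 = $1984.42
State withholding: $1984.42 × 0.03 = $59.53
City income tax: $1984.42 × 0.0175 = $34.73
Social Security (OASDI): $2045.79 × 0.0675 = $138.09
Wage garnishment: $2045.79 × 0.04 = $81.83
Total deductions = $61.37 + $59.53 + $34.73 + $138.09 + $81.83 = $375.55
Net pay = $2045.79 − $375.55 = $1670.24

$1670.24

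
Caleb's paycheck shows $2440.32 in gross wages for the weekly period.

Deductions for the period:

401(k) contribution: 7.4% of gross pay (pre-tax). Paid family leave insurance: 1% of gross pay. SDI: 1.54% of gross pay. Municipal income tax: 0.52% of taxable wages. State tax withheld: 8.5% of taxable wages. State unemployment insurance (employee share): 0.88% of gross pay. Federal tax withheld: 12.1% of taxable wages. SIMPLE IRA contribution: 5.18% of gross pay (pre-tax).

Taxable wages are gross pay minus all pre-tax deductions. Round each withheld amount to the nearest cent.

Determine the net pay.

SIMPLE IRA contribution: $2440.32 × 0.0518 = $126.41
401(k) contribution: $2440.32 × 0.074 = $180.58
Pre-tax total = $126.41 + $180.58 = $306.99
Taxable wages = $2440.32 − $306.99 = $2133.33
Municipal income tax: $2133.33 × 0.0052 = $11.09
State tax withheld: $2133.33 × 0.085 = $181.33
Federal tax withheld: $2133.33 × 0.121 = $258.13
SDI: $2440.32 × 0.0154 = $37.58
State unemployment insurance (employee share): $2440.32 × 0.0088 = $21.47
Paid family leave insurance: $2440.32 × 0.01 = $24.40
Total deductions = $126.41 + $180.58 + $11.09 + $181.33 + $258.13 + $37.58 + $21.47 + $24.40 = $840.99
Net pay = $2440.32 − $840.99 = $1599.33

$1599.33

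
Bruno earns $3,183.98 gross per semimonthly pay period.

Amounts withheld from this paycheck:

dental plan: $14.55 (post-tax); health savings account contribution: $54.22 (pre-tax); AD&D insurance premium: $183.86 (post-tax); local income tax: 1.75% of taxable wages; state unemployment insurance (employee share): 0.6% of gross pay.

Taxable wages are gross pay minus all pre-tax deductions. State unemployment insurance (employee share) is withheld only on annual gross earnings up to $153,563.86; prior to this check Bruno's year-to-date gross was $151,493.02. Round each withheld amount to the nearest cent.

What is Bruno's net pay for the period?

$2,864.15

Health savings account contribution: $54.22
Taxable wages = $3,183.98 − $54.22 = $3,129.76
Local income tax: $3,129.76 × 0.0175 = $54.77
State unemployment insurance (employee share): only $153,563.86 − $151,493.02 = $2,070.84 of this check is subject → $2,070.84 × 0.006 = $12.43
AD&D insurance premium: $183.86
Dental plan: $14.55
Total deductions = $54.22 + $54.77 + $12.43 + $183.86 + $14.55 = $319.83
Net pay = $3,183.98 − $319.83 = $2,864.15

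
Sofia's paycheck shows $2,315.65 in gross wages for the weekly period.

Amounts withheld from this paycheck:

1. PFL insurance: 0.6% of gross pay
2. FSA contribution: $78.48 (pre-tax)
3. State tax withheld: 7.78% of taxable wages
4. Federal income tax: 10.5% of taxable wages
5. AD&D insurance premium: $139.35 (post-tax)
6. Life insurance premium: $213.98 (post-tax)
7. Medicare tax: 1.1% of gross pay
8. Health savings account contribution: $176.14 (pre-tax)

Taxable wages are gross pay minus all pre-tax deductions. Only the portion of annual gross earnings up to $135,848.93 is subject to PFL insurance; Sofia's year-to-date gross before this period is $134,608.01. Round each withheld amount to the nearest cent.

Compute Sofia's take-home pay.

$1,298.02

FSA contribution: $78.48
Health savings account contribution: $176.14
Pre-tax total = $78.48 + $176.14 = $254.62
Taxable wages = $2,315.65 − $254.62 = $2,061.03
Federal income tax: $2,061.03 × 0.105 = $216.41
State tax withheld: $2,061.03 × 0.0778 = $160.35
PFL insurance: only $135,848.93 − $134,608.01 = $1,240.92 of this check is subject → $1,240.92 × 0.006 = $7.45
Medicare tax: $2,315.65 × 0.011 = $25.47
Life insurance premium: $213.98
AD&D insurance premium: $139.35
Total deductions = $78.48 + $176.14 + $216.41 + $160.35 + $7.45 + $25.47 + $213.98 + $139.35 = $1,017.63
Net pay = $2,315.65 − $1,017.63 = $1,298.02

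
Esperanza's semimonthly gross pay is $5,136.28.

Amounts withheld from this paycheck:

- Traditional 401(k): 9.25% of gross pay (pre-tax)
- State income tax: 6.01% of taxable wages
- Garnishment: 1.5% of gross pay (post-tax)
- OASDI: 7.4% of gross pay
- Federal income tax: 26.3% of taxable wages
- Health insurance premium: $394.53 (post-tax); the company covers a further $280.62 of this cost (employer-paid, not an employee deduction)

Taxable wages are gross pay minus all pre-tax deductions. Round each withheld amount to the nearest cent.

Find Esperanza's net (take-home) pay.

Traditional 401(k): $5,136.28 × 0.0925 = $475.11
Taxable wages = $5,136.28 − $475.11 = $4,661.17
Federal income tax: $4,661.17 × 0.263 = $1,225.89
State income tax: $4,661.17 × 0.0601 = $280.14
OASDI: $5,136.28 × 0.074 = $380.08
Garnishment: $5,136.28 × 0.015 = $77.04
Health insurance premium: $394.53
(Employer's $280.62 toward health insurance premium is not withheld from the employee.)
Total deductions = $475.11 + $1,225.89 + $280.14 + $380.08 + $77.04 + $394.53 = $2,832.79
Net pay = $5,136.28 − $2,832.79 = $2,303.49

$2,303.49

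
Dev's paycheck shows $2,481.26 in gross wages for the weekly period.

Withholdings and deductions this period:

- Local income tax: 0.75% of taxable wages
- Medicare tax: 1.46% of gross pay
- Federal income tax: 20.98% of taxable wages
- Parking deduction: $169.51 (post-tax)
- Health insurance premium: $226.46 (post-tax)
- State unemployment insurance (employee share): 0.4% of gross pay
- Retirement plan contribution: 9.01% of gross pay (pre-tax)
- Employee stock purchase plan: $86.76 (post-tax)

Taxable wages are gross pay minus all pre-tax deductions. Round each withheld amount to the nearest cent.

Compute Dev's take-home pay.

$1,238.21

Retirement plan contribution: $2,481.26 × 0.0901 = $223.56
Taxable wages = $2,481.26 − $223.56 = $2,257.70
Federal income tax: $2,257.70 × 0.2098 = $473.67
Local income tax: $2,257.70 × 0.0075 = $16.93
Medicare tax: $2,481.26 × 0.0146 = $36.23
State unemployment insurance (employee share): $2,481.26 × 0.004 = $9.93
Employee stock purchase plan: $86.76
Parking deduction: $169.51
Health insurance premium: $226.46
Total deductions = $223.56 + $473.67 + $16.93 + $36.23 + $9.93 + $86.76 + $169.51 + $226.46 = $1,243.05
Net pay = $2,481.26 − $1,243.05 = $1,238.21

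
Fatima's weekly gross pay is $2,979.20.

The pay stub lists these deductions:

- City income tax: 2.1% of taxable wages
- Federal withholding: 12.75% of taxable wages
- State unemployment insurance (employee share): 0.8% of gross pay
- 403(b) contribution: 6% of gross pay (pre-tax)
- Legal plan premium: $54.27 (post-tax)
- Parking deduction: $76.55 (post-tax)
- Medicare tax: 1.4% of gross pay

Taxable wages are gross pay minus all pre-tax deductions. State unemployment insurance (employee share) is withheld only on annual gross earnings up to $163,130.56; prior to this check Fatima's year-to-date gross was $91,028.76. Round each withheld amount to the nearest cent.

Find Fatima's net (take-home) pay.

$2,188.22

403(b) contribution: $2,979.20 × 0.06 = $178.75
Taxable wages = $2,979.20 − $178.75 = $2,800.45
City income tax: $2,800.45 × 0.021 = $58.81
Federal withholding: $2,800.45 × 0.1275 = $357.06
State unemployment insurance (employee share): cap not yet reached, full $2,979.20 is subject → $2,979.20 × 0.008 = $23.83
Medicare tax: $2,979.20 × 0.014 = $41.71
Parking deduction: $76.55
Legal plan premium: $54.27
Total deductions = $178.75 + $58.81 + $357.06 + $23.83 + $41.71 + $76.55 + $54.27 = $790.98
Net pay = $2,979.20 − $790.98 = $2,188.22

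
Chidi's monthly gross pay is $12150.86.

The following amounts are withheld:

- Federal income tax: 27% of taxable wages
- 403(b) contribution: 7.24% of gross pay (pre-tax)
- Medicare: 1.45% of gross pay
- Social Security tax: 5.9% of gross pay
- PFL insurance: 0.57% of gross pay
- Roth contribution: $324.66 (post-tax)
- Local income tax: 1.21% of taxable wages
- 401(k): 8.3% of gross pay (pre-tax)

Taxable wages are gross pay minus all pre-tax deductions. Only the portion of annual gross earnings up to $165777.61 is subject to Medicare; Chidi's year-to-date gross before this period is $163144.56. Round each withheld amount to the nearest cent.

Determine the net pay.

$6218.53

403(b) contribution: $12150.86 × 0.0724 = $879.72
401(k): $12150.86 × 0.083 = $1008.52
Pre-tax total = $879.72 + $1008.52 = $1888.24
Taxable wages = $12150.86 − $1888.24 = $10262.62
Federal income tax: $10262.62 × 0.27 = $2770.91
Local income tax: $10262.62 × 0.0121 = $124.18
Social Security tax: $12150.86 × 0.059 = $716.90
Medicare: only $165777.61 − $163144.56 = $2633.05 of this check is subject → $2633.05 × 0.0145 = $38.18
PFL insurance: $12150.86 × 0.0057 = $69.26
Roth contribution: $324.66
Total deductions = $879.72 + $1008.52 + $2770.91 + $124.18 + $716.90 + $38.18 + $69.26 + $324.66 = $5932.33
Net pay = $12150.86 − $5932.33 = $6218.53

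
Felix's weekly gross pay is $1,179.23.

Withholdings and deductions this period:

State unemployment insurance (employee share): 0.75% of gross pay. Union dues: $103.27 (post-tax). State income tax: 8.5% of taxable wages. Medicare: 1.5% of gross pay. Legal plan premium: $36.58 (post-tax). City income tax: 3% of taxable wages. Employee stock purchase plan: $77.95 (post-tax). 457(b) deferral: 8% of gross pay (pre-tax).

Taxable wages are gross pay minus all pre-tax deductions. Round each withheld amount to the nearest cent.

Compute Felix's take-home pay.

457(b) deferral: $1,179.23 × 0.08 = $94.34
Taxable wages = $1,179.23 − $94.34 = $1,084.89
State income tax: $1,084.89 × 0.085 = $92.22
City income tax: $1,084.89 × 0.03 = $32.55
Medicare: $1,179.23 × 0.015 = $17.69
State unemployment insurance (employee share): $1,179.23 × 0.0075 = $8.84
Employee stock purchase plan: $77.95
Union dues: $103.27
Legal plan premium: $36.58
Total deductions = $94.34 + $92.22 + $32.55 + $17.69 + $8.84 + $77.95 + $103.27 + $36.58 = $463.44
Net pay = $1,179.23 − $463.44 = $715.79

$715.79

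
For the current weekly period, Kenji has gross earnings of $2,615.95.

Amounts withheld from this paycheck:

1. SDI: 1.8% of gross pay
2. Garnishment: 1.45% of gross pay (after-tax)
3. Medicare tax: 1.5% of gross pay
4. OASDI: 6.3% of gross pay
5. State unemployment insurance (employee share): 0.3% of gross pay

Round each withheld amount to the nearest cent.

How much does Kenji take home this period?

State unemployment insurance (employee share): $2,615.95 × 0.003 = $7.85
OASDI: $2,615.95 × 0.063 = $164.80
SDI: $2,615.95 × 0.018 = $47.09
Medicare tax: $2,615.95 × 0.015 = $39.24
Garnishment: $2,615.95 × 0.0145 = $37.93
Total deductions = $7.85 + $164.80 + $47.09 + $39.24 + $37.93 = $296.91
Net pay = $2,615.95 − $296.91 = $2,319.04

$2,319.04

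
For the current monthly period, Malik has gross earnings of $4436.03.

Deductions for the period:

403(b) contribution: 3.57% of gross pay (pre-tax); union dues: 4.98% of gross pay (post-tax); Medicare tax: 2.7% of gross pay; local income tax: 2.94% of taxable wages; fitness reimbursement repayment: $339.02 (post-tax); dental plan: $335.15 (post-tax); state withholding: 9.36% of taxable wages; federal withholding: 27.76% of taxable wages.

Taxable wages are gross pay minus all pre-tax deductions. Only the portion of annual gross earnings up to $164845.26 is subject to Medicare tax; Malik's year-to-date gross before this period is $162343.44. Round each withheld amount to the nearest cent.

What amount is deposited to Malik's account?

$1601.40

403(b) contribution: $4436.03 × 0.0357 = $158.37
Taxable wages = $4436.03 − $158.37 = $4277.66
Local income tax: $4277.66 × 0.0294 = $125.76
State withholding: $4277.66 × 0.0936 = $400.39
Federal withholding: $4277.66 × 0.2776 = $1187.48
Medicare tax: only $164845.26 − $162343.44 = $2501.82 of this check is subject → $2501.82 × 0.027 = $67.55
Union dues: $4436.03 × 0.0498 = $220.91
Fitness reimbursement repayment: $339.02
Dental plan: $335.15
Total deductions = $158.37 + $125.76 + $400.39 + $1187.48 + $67.55 + $220.91 + $339.02 + $335.15 = $2834.63
Net pay = $4436.03 − $2834.63 = $1601.40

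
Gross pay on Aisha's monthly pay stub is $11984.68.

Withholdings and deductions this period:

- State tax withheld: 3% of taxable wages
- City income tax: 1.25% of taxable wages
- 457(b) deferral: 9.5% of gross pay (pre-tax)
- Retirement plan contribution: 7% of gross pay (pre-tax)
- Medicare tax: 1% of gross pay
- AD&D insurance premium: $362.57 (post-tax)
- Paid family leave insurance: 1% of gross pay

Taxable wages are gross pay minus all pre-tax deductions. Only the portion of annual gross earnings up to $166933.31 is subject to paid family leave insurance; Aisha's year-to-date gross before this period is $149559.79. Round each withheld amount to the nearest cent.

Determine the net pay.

Retirement plan contribution: $11984.68 × 0.07 = $838.93
457(b) deferral: $11984.68 × 0.095 = $1138.54
Pre-tax total = $838.93 + $1138.54 = $1977.47
Taxable wages = $11984.68 − $1977.47 = $10007.21
City income tax: $10007.21 × 0.0125 = $125.09
State tax withheld: $10007.21 × 0.03 = $300.22
Paid family leave insurance: cap not yet reached, full $11984.68 is subject → $11984.68 × 0.01 = $119.85
Medicare tax: $11984.68 × 0.01 = $119.85
AD&D insurance premium: $362.57
Total deductions = $838.93 + $1138.54 + $125.09 + $300.22 + $119.85 + $119.85 + $362.57 = $3005.05
Net pay = $11984.68 − $3005.05 = $8979.63

$8979.63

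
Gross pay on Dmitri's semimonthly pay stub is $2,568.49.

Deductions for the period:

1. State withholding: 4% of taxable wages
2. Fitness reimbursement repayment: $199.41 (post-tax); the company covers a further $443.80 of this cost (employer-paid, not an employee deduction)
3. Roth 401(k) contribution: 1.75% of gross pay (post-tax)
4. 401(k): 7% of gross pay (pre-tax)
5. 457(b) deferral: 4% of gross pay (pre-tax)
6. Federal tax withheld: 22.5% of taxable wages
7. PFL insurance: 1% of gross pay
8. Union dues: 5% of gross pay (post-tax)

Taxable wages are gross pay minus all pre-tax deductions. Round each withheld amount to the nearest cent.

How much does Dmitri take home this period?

$1,281.72

457(b) deferral: $2,568.49 × 0.04 = $102.74
401(k): $2,568.49 × 0.07 = $179.79
Pre-tax total = $102.74 + $179.79 = $282.53
Taxable wages = $2,568.49 − $282.53 = $2,285.96
Federal tax withheld: $2,285.96 × 0.225 = $514.34
State withholding: $2,285.96 × 0.04 = $91.44
PFL insurance: $2,568.49 × 0.01 = $25.68
Fitness reimbursement repayment: $199.41
Union dues: $2,568.49 × 0.05 = $128.42
Roth 401(k) contribution: $2,568.49 × 0.0175 = $44.95
(Employer's $443.80 toward fitness reimbursement repayment is not withheld from the employee.)
Total deductions = $102.74 + $179.79 + $514.34 + $91.44 + $25.68 + $199.41 + $128.42 + $44.95 = $1,286.77
Net pay = $2,568.49 − $1,286.77 = $1,281.72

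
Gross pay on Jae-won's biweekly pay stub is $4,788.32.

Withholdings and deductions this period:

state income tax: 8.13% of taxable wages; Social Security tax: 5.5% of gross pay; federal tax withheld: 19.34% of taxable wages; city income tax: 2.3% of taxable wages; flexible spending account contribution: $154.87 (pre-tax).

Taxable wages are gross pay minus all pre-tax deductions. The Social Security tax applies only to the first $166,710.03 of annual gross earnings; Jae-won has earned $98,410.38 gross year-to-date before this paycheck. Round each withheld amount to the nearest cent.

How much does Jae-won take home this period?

$2,990.71

Flexible spending account contribution: $154.87
Taxable wages = $4,788.32 − $154.87 = $4,633.45
State income tax: $4,633.45 × 0.0813 = $376.70
Federal tax withheld: $4,633.45 × 0.1934 = $896.11
City income tax: $4,633.45 × 0.023 = $106.57
Social Security tax: cap not yet reached, full $4,788.32 is subject → $4,788.32 × 0.055 = $263.36
Total deductions = $154.87 + $376.70 + $896.11 + $106.57 + $263.36 = $1,797.61
Net pay = $4,788.32 − $1,797.61 = $2,990.71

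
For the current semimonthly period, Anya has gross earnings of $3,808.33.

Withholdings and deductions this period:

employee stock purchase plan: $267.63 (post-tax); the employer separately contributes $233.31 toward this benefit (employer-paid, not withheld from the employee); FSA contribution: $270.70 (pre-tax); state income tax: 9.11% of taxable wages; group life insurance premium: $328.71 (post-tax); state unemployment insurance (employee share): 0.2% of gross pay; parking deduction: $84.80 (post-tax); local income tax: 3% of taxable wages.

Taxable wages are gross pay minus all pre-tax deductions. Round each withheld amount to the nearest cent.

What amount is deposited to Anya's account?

FSA contribution: $270.70
Taxable wages = $3,808.33 − $270.70 = $3,537.63
Local income tax: $3,537.63 × 0.03 = $106.13
State income tax: $3,537.63 × 0.0911 = $322.28
State unemployment insurance (employee share): $3,808.33 × 0.002 = $7.62
Group life insurance premium: $328.71
Employee stock purchase plan: $267.63
Parking deduction: $84.80
(Employer's $233.31 toward employee stock purchase plan is not withheld from the employee.)
Total deductions = $270.70 + $106.13 + $322.28 + $7.62 + $328.71 + $267.63 + $84.80 = $1,387.87
Net pay = $3,808.33 − $1,387.87 = $2,420.46

$2,420.46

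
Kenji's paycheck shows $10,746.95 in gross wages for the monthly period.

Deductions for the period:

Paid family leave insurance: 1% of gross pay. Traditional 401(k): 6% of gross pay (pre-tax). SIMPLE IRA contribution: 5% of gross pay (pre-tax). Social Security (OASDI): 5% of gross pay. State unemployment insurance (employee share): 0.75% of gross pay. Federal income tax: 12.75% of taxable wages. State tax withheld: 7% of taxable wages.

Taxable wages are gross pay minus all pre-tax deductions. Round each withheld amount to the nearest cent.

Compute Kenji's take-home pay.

$6,950.32

Traditional 401(k): $10,746.95 × 0.06 = $644.82
SIMPLE IRA contribution: $10,746.95 × 0.05 = $537.35
Pre-tax total = $644.82 + $537.35 = $1,182.17
Taxable wages = $10,746.95 − $1,182.17 = $9,564.78
State tax withheld: $9,564.78 × 0.07 = $669.53
Federal income tax: $9,564.78 × 0.1275 = $1,219.51
Paid family leave insurance: $10,746.95 × 0.01 = $107.47
State unemployment insurance (employee share): $10,746.95 × 0.0075 = $80.60
Social Security (OASDI): $10,746.95 × 0.05 = $537.35
Total deductions = $644.82 + $537.35 + $669.53 + $1,219.51 + $107.47 + $80.60 + $537.35 = $3,796.63
Net pay = $10,746.95 − $3,796.63 = $6,950.32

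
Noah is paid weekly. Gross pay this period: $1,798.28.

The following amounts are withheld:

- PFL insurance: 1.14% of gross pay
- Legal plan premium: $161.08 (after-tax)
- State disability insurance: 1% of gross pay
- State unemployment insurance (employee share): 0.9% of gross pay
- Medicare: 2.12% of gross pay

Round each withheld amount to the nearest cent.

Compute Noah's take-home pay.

$1,544.42

PFL insurance: $1,798.28 × 0.0114 = $20.50
State unemployment insurance (employee share): $1,798.28 × 0.009 = $16.18
State disability insurance: $1,798.28 × 0.01 = $17.98
Medicare: $1,798.28 × 0.0212 = $38.12
Legal plan premium: $161.08
Total deductions = $20.50 + $16.18 + $17.98 + $38.12 + $161.08 = $253.86
Net pay = $1,798.28 − $253.86 = $1,544.42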